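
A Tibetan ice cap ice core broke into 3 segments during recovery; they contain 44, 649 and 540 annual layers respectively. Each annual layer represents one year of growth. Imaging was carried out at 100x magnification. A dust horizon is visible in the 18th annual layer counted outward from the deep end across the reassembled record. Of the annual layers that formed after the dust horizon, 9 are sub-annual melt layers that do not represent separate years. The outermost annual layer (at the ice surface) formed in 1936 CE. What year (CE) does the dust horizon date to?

730 CE

Total annual layers = 44 + 649 + 540 = 1233.
Between annual layer 18 and the ice surface there are 1233 − 18 = 1215 annual layers.
Excluding 9 false annual layers: 1215 − 9 = 1206.
The annual layer at the ice surface is 1936 CE, so the dust horizon dates to 1936 − 1206 = 730 CE.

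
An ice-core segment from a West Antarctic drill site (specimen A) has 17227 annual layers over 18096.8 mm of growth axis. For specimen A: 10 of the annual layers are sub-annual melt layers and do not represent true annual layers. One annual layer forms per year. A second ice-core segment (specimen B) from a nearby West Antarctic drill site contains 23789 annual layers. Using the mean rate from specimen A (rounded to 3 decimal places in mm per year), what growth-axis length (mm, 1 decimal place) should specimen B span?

25002.2 mm

Specimen A: after corrections the count is 17227 − 10 = 17217 annual layers.
A: 18096.8 mm over 17217 years gives 18096.8 / 17217 ≈ 1.051 mm per year.
Length of B = 1.051 × 23789 = 25002.2 mm.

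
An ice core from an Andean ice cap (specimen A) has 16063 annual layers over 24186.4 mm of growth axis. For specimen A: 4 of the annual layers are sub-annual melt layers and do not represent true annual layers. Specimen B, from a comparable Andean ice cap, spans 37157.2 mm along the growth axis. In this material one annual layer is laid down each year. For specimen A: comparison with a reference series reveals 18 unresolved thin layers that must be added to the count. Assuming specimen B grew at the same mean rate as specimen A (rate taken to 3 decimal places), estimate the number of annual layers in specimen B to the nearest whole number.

24706 annual layers

Specimen A: true annual layer count = 16063 − 4 + 18 = 16077.
A: 24186.4 mm over 16077 years gives 24186.4 / 16077 ≈ 1.504 mm/yr.
B spans 37157.2 / 1.504 = 24705.59 years ≈ 24706 annual layers.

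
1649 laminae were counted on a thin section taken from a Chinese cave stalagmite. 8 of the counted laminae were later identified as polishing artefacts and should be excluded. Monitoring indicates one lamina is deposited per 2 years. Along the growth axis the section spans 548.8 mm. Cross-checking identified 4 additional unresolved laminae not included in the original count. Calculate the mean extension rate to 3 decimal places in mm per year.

Correcting the raw count gives 1649 − 8 + 4 = 1645 true laminae.
1645 laminae at 2 years each span 1645 × 2 = 3290 years.
Extension rate ≈ 548.8 / 3290 = 0.167 mm per year.

0.167 mm per year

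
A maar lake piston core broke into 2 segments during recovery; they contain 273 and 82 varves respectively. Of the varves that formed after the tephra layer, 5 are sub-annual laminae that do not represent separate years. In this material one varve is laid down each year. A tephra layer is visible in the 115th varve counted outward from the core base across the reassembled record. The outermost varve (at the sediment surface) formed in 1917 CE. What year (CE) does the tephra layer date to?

Total varves = 273 + 82 = 355.
355 − 115 = 240 varves lie beyond the tephra layer toward the sediment surface.
Excluding 5 false varves: 240 − 5 = 235.
The varve at the sediment surface is 1917 CE, so the tephra layer dates to 1917 − 235 = 1682 CE.

1682 CE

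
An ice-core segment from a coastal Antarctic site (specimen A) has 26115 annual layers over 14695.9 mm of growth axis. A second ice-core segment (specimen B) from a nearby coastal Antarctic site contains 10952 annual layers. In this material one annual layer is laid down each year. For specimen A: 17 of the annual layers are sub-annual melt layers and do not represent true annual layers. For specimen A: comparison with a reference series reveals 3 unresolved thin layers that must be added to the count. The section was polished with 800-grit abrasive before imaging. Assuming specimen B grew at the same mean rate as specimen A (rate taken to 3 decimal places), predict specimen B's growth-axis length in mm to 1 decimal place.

Specimen A: true annual layer count = 26115 − 17 + 3 = 26101.
A: Extension rate ≈ 14695.9 / 26101 = 0.563 mm/year.
For B, 0.563 mm/year × 10952 years = 6166.0 mm.

6166.0 mm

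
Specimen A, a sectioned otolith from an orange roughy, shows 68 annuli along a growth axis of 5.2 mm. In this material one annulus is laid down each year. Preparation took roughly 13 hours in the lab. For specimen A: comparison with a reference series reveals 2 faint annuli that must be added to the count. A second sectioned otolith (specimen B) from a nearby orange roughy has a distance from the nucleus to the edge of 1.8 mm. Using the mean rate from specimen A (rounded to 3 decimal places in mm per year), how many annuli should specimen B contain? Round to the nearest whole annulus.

Specimen A: after corrections the count is 68 + 2 = 70 annuli.
A: Mean rate = 5.2 mm / 70 years ≈ 0.074 mm/year.
Specimen B: 1.8 mm / 0.074 mm per year = 24.32 years ≈ 24 annuli.

24 annuli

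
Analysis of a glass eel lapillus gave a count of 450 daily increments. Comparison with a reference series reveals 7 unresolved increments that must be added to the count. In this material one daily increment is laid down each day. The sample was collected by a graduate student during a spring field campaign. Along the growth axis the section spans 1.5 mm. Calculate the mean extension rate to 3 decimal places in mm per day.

0.003 mm per day

True daily increment count = 450 + 7 = 457.
1.5 mm over 457 days gives 1.5 / 457 ≈ 0.003 mm per day.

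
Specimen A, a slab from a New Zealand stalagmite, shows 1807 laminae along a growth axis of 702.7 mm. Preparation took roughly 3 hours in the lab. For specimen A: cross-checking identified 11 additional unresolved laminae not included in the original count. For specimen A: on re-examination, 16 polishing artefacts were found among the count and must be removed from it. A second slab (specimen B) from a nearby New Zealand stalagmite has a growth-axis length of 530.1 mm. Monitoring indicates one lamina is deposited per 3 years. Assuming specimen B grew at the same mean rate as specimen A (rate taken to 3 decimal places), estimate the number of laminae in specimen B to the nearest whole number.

Specimen A: true lamina count = 1807 − 16 + 11 = 1802.
Specimen A: 1802 laminae at 3 years each span 1802 × 3 = 5406 years.
A: Extension rate ≈ 702.7 / 5406 = 0.130 mm/yr.
For B, 530.1 / 0.130 = 4077.69 years; at 3 years per lamina that is 4077.69 / 3 ≈ 1359 laminae.

1359 laminae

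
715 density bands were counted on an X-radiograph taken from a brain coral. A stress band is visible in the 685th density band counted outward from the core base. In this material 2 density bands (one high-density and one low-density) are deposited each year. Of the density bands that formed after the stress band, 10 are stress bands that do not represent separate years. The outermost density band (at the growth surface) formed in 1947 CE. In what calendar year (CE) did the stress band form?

1937 CE

The stress band sits at density band 685 from the core base, so 715 − 685 = 30 density bands formed after it.
Removing the 10 false density bands leaves 30 − 10 = 20 true density bands beyond the stress band.
Dividing by 2 density bands per year: 20 / 2 = 10 years.
1947 − 10 = 1937 CE.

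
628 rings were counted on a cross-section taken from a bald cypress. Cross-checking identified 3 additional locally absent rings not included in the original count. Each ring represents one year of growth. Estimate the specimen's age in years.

After corrections the count is 628 + 3 = 631 rings.
At one ring per year, that is 631 years.

631 yr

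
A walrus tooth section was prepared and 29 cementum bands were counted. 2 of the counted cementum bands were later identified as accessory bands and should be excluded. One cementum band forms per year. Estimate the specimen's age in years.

After corrections the count is 29 − 2 = 27 cementum bands.
With a one-to-one cementum band periodicity this is 27 years.

27 years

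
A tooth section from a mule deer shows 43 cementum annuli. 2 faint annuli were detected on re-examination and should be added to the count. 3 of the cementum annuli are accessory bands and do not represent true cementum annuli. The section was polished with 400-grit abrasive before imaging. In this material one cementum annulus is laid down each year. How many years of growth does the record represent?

After corrections the count is 43 − 3 + 2 = 42 cementum annuli.
At one cementum annulus per year, that is 42 years.

42 years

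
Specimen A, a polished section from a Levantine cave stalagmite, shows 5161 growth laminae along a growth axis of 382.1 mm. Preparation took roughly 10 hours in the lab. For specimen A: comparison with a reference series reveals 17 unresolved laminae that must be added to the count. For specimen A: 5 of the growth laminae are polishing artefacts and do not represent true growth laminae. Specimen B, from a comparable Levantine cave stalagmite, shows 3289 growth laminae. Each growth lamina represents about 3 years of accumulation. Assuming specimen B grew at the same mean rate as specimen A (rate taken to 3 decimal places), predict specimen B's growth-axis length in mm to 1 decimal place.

246.7 mm

Specimen A: after corrections the count is 5161 − 5 + 17 = 5173 growth laminae.
Specimen A: multiplying by 3 years per growth lamina: 5173 × 3 = 15519 years.
A: Extension rate ≈ 382.1 / 15519 = 0.025 mm/year.
Specimen B: at 3 years per growth lamina, 3289 × 3 = 9867 years. B's length ≈ 0.025 × 9867 = 246.7 mm.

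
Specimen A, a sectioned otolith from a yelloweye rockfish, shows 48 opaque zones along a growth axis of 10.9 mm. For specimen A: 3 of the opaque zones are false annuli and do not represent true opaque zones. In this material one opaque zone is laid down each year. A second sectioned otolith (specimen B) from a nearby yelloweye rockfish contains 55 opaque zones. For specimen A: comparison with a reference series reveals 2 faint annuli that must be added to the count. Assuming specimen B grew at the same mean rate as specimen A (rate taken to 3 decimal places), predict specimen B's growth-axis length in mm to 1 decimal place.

Specimen A: after corrections the count is 48 − 3 + 2 = 47 opaque zones.
A: Extension rate ≈ 10.9 / 47 = 0.232 mm/yr.
Length of B = 0.232 × 55 = 12.8 mm.

12.8 mm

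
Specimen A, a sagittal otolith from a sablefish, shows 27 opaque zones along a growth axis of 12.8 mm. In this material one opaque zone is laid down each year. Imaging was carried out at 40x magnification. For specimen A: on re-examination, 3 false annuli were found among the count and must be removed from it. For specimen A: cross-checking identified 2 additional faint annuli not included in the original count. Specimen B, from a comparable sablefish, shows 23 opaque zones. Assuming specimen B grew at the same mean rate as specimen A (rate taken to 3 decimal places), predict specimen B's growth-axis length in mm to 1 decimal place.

Specimen A: true opaque zone count = 27 − 3 + 2 = 26.
A: Mean rate = 12.8 mm / 26 years ≈ 0.492 mm/yr.
Length of B = 0.492 × 23 = 11.3 mm.

11.3 mm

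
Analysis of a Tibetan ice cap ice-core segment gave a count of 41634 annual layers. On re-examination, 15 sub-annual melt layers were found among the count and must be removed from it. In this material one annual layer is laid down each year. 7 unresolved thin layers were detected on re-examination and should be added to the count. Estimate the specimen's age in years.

True annual layer count = 41634 − 15 + 7 = 41626.
At one annual layer per year, that is 41626 years.

41626 years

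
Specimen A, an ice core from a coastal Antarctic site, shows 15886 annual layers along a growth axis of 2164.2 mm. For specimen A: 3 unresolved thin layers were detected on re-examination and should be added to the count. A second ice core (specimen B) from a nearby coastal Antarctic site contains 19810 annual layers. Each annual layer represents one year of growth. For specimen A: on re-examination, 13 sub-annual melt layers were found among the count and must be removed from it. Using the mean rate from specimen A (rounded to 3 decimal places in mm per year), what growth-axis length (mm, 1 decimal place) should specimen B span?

Specimen A: after corrections the count is 15886 − 13 + 3 = 15876 annual layers.
A: Mean rate = 2164.2 mm / 15876 years ≈ 0.136 mm/year.
Length of B = 0.136 × 19810 = 2694.2 mm.

2694.2 mm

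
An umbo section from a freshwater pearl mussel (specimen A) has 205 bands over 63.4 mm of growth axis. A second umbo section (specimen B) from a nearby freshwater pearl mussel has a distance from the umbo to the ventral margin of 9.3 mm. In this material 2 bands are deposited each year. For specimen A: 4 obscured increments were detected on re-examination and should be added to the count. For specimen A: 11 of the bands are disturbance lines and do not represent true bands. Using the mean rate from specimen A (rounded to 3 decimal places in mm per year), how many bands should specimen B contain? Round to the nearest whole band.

Specimen A: correcting the raw count gives 205 − 11 + 4 = 198 true bands.
Specimen A: with 2 bands per year, 198 / 2 = 99 years.
A: Mean rate = 63.4 mm / 99 years ≈ 0.640 mm/yr.
Specimen B: 9.3 mm / 0.640 mm per year = 14.53 years; at 2 bands per year that is 14.53 × 2 ≈ 29 bands.

29 bands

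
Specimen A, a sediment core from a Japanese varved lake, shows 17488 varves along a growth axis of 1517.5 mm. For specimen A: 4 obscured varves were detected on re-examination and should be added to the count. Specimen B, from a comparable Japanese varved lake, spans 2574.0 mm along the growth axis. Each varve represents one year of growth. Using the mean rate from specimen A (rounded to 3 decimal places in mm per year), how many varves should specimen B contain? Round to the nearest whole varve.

Specimen A: adjusted count: 17488 + 4 = 17492 varves.
A: Extension rate ≈ 1517.5 / 17492 = 0.087 mm per year.
B spans 2574.0 / 0.087 = 29586.21 years ≈ 29586 varves.

29586 varves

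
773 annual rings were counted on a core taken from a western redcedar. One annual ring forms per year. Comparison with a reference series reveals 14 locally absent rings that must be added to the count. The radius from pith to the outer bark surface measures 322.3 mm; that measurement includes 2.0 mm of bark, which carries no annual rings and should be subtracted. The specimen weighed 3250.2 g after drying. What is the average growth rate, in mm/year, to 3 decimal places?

0.407 mm/year

After corrections the count is 773 + 14 = 787 annual rings.
The growth record spans 322.3 − 2.0 = 320.3 mm.
Extension rate ≈ 320.3 / 787 = 0.407 mm/year.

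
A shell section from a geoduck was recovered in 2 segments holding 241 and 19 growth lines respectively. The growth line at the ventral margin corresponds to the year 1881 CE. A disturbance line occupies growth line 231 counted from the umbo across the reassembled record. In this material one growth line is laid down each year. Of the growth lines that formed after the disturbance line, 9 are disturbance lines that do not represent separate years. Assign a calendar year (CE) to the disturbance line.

Total growth lines = 241 + 19 = 260.
260 − 231 = 29 growth lines lie beyond the disturbance line toward the ventral margin.
Removing the 9 false growth lines leaves 29 − 9 = 20 true growth lines beyond the disturbance line.
Counting back 20 years from 1881 CE places the disturbance line in 1881 − 20 = 1861 CE.

1861 CE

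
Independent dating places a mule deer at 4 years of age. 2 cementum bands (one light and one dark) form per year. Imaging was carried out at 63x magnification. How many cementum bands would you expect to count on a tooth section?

8 cementum bands

With 2 cementum bands per year, 4 years would produce 4 × 2 = 8 cementum bands.
So 8 cementum bands should be present.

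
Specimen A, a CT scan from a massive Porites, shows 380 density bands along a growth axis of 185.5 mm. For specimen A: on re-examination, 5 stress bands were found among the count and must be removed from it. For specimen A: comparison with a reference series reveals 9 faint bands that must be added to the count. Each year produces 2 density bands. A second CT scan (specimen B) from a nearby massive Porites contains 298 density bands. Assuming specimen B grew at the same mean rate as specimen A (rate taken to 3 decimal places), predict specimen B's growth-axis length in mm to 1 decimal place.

Specimen A: adjusted count: 380 − 5 + 9 = 384 density bands.
Specimen A: 384 density bands at 2 per year is 384 / 2 = 192 years.
A: Extension rate ≈ 185.5 / 192 = 0.966 mm/yr.
Specimen B: with 2 density bands per year, 298 / 2 = 149 years. B's length ≈ 0.966 × 149 = 143.9 mm.

143.9 mm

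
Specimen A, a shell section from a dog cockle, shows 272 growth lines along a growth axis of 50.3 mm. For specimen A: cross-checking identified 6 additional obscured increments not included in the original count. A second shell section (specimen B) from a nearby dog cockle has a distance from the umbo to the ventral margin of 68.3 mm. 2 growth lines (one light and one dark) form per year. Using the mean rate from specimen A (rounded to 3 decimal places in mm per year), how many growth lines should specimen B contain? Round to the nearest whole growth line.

377 growth lines

Specimen A: after corrections the count is 272 + 6 = 278 growth lines.
Specimen A: dividing by 2 growth lines per year: 278 / 2 = 139 years.
A: Mean rate = 50.3 mm / 139 years ≈ 0.362 mm/yr.
B spans 68.3 / 0.362 = 188.67 years; at 2 growth lines per year that is 188.67 × 2 ≈ 377 growth lines.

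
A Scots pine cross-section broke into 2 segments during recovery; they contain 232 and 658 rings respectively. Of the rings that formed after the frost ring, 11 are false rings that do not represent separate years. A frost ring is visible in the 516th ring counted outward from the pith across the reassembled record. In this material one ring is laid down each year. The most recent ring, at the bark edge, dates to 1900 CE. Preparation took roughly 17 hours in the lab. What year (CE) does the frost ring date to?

Total rings = 232 + 658 = 890.
Between ring 516 and the bark edge there are 890 − 516 = 374 rings.
374 − 11 false = 363 true rings after the frost ring.
The ring at the bark edge is 1900 CE, so the frost ring dates to 1900 − 363 = 1537 CE.

1537 CE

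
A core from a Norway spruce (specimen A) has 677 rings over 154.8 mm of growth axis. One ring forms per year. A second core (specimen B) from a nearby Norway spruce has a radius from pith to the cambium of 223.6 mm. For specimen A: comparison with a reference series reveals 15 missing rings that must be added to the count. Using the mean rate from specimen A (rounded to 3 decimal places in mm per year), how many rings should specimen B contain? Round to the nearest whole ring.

Specimen A: adjusted count: 677 + 15 = 692 rings.
A: Extension rate ≈ 154.8 / 692 = 0.224 mm/yr.
Specimen B: 223.6 mm / 0.224 mm per year = 998.21 years ≈ 998 rings.

998 rings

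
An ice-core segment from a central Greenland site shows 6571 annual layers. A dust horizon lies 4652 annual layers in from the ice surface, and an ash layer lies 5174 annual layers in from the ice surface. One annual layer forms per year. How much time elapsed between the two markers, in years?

522 years

5174 − 4652 = 522 annual layers lie between the two events.
One annual layer per year makes the interval 522 years.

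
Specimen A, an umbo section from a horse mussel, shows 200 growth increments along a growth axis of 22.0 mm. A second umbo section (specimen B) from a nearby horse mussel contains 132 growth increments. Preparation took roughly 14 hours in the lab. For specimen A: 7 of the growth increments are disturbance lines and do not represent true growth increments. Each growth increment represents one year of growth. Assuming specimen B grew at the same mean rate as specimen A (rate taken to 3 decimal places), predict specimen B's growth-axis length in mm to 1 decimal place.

Specimen A: adjusted count: 200 − 7 = 193 growth increments.
A: Extension rate ≈ 22.0 / 193 = 0.114 mm/year.
B's length ≈ 0.114 × 132 = 15.0 mm.

15.0 mm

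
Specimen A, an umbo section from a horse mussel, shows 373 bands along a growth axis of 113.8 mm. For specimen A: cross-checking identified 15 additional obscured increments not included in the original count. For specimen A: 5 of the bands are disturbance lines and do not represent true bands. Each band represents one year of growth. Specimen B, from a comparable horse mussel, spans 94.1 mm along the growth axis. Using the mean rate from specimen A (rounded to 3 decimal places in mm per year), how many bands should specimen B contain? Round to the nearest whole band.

317 bands

Specimen A: after corrections the count is 373 − 5 + 15 = 383 bands.
A: Mean rate = 113.8 mm / 383 years ≈ 0.297 mm per year.
B spans 94.1 / 0.297 = 316.84 years ≈ 317 bands.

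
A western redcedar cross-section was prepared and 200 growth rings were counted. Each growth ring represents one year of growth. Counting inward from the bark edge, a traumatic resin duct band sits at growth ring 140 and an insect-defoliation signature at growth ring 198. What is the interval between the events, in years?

The two markers are separated by 198 − 140 = 58 growth rings.
That is 58 years at one growth ring per year.

58 years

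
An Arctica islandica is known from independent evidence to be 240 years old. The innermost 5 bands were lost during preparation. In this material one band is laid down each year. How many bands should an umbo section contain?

235 bands

At one band per year, 240 years correspond to 240 bands.
Less the 5 uncaptured bands: 240 − 5 = 235.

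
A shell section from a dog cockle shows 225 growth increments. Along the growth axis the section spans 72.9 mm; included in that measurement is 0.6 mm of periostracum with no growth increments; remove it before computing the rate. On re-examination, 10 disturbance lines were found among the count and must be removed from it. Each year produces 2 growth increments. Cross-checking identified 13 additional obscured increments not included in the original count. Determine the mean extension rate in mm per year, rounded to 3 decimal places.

0.634 mm per year

After corrections the count is 225 − 10 + 13 = 228 growth increments.
228 growth increments at 2 per year is 228 / 2 = 114 years.
The growth record spans 72.9 − 0.6 = 72.3 mm.
Extension rate ≈ 72.3 / 114 = 0.634 mm per year.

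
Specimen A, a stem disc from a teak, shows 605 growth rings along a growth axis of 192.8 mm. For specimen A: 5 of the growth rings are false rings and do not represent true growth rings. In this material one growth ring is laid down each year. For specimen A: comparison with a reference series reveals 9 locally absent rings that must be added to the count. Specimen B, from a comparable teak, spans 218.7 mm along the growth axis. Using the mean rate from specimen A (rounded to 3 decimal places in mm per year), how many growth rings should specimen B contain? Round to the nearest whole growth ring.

Specimen A: after corrections the count is 605 − 5 + 9 = 609 growth rings.
A: Mean rate = 192.8 mm / 609 years ≈ 0.317 mm/yr.
B spans 218.7 / 0.317 = 689.91 years ≈ 690 growth rings.

690 growth rings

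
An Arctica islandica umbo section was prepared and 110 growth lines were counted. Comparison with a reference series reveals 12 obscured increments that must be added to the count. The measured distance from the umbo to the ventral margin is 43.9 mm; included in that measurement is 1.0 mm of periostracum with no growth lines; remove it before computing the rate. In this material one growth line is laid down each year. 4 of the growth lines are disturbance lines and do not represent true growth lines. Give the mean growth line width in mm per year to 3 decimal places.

0.364 mm per year

True growth line count = 110 − 4 + 12 = 118.
Net length = 43.9 − 1.0 = 42.9 mm.
Extension rate ≈ 42.9 / 118 = 0.364 mm per year.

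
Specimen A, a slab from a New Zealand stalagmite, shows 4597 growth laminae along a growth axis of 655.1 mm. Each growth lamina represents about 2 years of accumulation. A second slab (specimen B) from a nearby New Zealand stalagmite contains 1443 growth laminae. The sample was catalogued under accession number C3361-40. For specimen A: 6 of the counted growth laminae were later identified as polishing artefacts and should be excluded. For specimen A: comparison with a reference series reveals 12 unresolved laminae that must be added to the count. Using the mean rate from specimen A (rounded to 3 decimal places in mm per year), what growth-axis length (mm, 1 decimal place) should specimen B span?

Specimen A: adjusted count: 4597 − 6 + 12 = 4603 growth laminae.
Specimen A: 4603 growth laminae at 2 years each span 4603 × 2 = 9206 years.
A: Mean rate = 655.1 mm / 9206 years ≈ 0.071 mm per year.
Specimen B: 1443 growth laminae at 2 years each span 1443 × 2 = 2886 years. Length of B = 0.071 × 2886 = 204.9 mm.

204.9 mm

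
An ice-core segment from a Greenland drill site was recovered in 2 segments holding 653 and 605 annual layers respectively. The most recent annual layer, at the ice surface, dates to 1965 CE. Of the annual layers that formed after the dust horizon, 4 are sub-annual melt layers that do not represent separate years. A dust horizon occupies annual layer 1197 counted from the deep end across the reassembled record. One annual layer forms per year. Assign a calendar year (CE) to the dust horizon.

Total annual layers = 653 + 605 = 1258.
1258 − 1197 = 61 annual layers lie beyond the dust horizon toward the ice surface.
Excluding 4 false annual layers: 61 − 4 = 57.
Counting back 57 years from 1965 CE places the dust horizon in 1965 − 57 = 1908 CE.

1908 CE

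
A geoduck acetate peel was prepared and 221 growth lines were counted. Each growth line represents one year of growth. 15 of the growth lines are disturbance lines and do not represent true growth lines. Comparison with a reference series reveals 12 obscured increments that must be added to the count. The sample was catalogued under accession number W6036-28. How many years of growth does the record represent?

218 yr

After corrections the count is 221 − 15 + 12 = 218 growth lines.
At one growth line per year, that is 218 years.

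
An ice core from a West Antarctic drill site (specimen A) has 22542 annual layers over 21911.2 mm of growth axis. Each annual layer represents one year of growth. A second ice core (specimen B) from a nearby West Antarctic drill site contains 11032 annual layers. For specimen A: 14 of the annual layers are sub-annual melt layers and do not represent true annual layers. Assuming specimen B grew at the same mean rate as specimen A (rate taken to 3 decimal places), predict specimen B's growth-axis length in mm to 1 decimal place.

10734.1 mm

Specimen A: true annual layer count = 22542 − 14 = 22528.
A: Mean rate = 21911.2 mm / 22528 years ≈ 0.973 mm/year.
Length of B = 0.973 × 11032 = 10734.1 mm.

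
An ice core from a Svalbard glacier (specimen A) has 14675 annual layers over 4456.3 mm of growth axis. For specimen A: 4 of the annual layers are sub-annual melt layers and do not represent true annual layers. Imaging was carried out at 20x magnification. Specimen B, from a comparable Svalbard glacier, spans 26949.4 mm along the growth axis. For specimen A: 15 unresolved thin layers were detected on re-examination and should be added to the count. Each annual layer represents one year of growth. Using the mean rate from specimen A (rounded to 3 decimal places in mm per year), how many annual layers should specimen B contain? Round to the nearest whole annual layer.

88942 annual layers

Specimen A: correcting the raw count gives 14675 − 4 + 15 = 14686 true annual layers.
A: 4456.3 mm over 14686 years gives 4456.3 / 14686 ≈ 0.303 mm per year.
Specimen B: 26949.4 mm / 0.303 mm per year = 88941.91 years ≈ 88942 annual layers.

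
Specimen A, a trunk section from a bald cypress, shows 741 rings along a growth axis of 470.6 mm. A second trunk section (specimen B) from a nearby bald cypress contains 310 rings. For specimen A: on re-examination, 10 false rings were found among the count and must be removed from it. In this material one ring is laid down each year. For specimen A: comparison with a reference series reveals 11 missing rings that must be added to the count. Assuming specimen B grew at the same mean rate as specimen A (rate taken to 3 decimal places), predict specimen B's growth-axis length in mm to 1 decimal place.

Specimen A: after corrections the count is 741 − 10 + 11 = 742 rings.
A: Mean rate = 470.6 mm / 742 years ≈ 0.634 mm/yr.
Length of B = 0.634 × 310 = 196.5 mm.

196.5 mm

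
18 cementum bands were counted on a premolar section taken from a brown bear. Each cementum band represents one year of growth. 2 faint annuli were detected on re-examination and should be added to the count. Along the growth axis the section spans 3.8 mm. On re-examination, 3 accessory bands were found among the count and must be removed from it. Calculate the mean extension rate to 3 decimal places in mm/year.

0.224 mm/year

After corrections the count is 18 − 3 + 2 = 17 cementum bands.
3.8 mm over 17 years gives 3.8 / 17 ≈ 0.224 mm/year.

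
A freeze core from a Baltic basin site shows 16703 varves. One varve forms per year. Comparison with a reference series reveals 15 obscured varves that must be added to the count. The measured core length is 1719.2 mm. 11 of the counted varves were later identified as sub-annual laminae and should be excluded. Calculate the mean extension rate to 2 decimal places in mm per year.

Adjusted count: 16703 − 11 + 15 = 16707 varves.
Mean rate = 1719.2 mm / 16707 years ≈ 0.10 mm per year.

0.10 mm per year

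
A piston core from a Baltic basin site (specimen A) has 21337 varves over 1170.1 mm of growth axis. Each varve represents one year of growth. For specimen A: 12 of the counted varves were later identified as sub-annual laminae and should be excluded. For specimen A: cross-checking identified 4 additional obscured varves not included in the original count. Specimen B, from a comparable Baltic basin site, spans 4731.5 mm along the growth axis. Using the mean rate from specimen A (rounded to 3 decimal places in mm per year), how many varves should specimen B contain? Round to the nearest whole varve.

Specimen A: after corrections the count is 21337 − 12 + 4 = 21329 varves.
A: 1170.1 mm over 21329 years gives 1170.1 / 21329 ≈ 0.055 mm/year.
B spans 4731.5 / 0.055 = 86027.27 years ≈ 86027 varves.

86027 varves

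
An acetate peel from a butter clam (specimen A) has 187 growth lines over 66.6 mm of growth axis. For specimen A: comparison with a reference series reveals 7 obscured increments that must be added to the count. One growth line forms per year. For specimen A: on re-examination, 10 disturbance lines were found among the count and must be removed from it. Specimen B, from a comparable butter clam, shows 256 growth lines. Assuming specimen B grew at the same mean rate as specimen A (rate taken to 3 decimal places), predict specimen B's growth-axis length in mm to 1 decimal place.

Specimen A: correcting the raw count gives 187 − 10 + 7 = 184 true growth lines.
A: 66.6 mm over 184 years gives 66.6 / 184 ≈ 0.362 mm per year.
For B, 0.362 mm/year × 256 years = 92.7 mm.

92.7 mm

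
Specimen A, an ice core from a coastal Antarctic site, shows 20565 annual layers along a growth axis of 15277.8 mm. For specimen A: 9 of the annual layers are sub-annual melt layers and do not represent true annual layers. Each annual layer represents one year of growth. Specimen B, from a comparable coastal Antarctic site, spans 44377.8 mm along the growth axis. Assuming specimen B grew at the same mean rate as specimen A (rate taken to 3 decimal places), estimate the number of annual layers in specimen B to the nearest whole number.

Specimen A: adjusted count: 20565 − 9 = 20556 annual layers.
A: 15277.8 mm over 20556 years gives 15277.8 / 20556 ≈ 0.743 mm per year.
Specimen B: 44377.8 mm / 0.743 mm per year = 59727.86 years ≈ 59728 annual layers.

59728 annual layers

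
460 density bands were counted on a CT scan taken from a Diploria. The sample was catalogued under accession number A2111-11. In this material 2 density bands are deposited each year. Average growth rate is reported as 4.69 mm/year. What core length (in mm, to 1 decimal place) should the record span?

With 2 density bands per year, 460 / 2 = 230 years.
Predicted length = 4.69 mm/year × 230 years = 1078.7 mm.

1078.7 mm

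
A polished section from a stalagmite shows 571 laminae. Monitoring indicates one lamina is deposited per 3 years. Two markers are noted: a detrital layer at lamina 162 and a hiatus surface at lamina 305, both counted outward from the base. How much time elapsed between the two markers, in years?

429 years

The two markers are separated by 305 − 162 = 143 laminae.
Multiplying by 3 years per lamina: 143 × 3 = 429 years.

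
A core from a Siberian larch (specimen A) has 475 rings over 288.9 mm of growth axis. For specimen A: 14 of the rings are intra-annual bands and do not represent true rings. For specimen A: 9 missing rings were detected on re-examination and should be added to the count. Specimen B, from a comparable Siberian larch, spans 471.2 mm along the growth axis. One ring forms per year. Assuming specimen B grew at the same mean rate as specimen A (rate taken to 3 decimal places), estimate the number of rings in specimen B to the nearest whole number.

Specimen A: after corrections the count is 475 − 14 + 9 = 470 rings.
A: Mean rate = 288.9 mm / 470 years ≈ 0.615 mm per year.
Specimen B: 471.2 mm / 0.615 mm per year = 766.18 years ≈ 766 rings.

766 rings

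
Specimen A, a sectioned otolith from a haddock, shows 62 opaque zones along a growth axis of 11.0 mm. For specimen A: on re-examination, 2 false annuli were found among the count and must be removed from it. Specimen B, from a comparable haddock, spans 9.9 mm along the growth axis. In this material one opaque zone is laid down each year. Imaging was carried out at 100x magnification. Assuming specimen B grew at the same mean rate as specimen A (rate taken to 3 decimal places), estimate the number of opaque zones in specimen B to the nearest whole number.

Specimen A: adjusted count: 62 − 2 = 60 opaque zones.
A: 11.0 mm over 60 years gives 11.0 / 60 ≈ 0.183 mm/year.
Specimen B: 9.9 mm / 0.183 mm per year = 54.10 years ≈ 54 opaque zones.

54 opaque zones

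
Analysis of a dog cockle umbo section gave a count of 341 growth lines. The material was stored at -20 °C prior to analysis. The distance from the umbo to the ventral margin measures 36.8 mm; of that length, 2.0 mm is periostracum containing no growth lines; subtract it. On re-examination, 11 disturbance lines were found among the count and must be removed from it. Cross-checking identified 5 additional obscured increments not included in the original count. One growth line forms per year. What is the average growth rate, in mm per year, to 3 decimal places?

0.104 mm per year

Adjusted count: 341 − 11 + 5 = 335 growth lines.
Removing the 2.0 mm offcut leaves 36.8 − 2.0 = 34.8 mm.
Mean rate = 34.8 mm / 335 years ≈ 0.104 mm per year.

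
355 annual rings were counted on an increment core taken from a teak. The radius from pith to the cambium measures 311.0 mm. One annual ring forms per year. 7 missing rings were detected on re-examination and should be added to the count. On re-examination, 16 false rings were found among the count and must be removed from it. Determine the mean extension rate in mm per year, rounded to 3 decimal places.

0.899 mm per year

After corrections the count is 355 − 16 + 7 = 346 annual rings.
Mean rate = 311.0 mm / 346 years ≈ 0.899 mm per year.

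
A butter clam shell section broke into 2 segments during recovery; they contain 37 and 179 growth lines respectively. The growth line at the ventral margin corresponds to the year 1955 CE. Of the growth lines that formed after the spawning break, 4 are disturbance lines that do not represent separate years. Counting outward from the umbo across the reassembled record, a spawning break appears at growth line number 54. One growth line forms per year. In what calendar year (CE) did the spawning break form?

1797 CE

Total growth lines = 37 + 179 = 216.
Between growth line 54 and the ventral margin there are 216 − 54 = 162 growth lines.
Excluding 4 false growth lines: 162 − 4 = 158.
The growth line at the ventral margin is 1955 CE, so the spawning break dates to 1955 − 158 = 1797 CE.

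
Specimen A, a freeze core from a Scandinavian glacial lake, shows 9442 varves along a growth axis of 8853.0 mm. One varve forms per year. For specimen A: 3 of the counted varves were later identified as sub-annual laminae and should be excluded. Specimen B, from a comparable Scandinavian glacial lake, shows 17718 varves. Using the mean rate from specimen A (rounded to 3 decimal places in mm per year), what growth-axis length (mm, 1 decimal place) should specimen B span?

16619.5 mm

Specimen A: correcting the raw count gives 9442 − 3 = 9439 true varves.
A: Extension rate ≈ 8853.0 / 9439 = 0.938 mm/year.
Length of B = 0.938 × 17718 = 16619.5 mm.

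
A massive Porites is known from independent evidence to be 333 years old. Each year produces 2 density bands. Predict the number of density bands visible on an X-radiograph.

Expected density bands: 333 × 2 = 666.
So 666 density bands should be present.

666 density bands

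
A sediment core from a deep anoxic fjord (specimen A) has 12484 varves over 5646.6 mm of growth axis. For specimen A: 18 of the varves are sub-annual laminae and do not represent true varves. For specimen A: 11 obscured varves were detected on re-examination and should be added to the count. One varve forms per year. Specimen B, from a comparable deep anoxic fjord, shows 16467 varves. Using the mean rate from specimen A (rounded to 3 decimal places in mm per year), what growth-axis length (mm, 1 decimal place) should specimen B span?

7459.6 mm

Specimen A: adjusted count: 12484 − 18 + 11 = 12477 varves.
A: 5646.6 mm over 12477 years gives 5646.6 / 12477 ≈ 0.453 mm/year.
For B, 0.453 mm/year × 16467 years = 7459.6 mm.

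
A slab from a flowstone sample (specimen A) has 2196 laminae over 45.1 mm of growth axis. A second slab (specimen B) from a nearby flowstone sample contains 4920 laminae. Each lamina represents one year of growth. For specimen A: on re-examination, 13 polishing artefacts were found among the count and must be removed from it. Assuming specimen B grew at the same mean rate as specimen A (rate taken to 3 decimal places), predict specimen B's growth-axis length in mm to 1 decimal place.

103.3 mm

Specimen A: true lamina count = 2196 − 13 = 2183.
A: Mean rate = 45.1 mm / 2183 years ≈ 0.021 mm per year.
B's length ≈ 0.021 × 4920 = 103.3 mm.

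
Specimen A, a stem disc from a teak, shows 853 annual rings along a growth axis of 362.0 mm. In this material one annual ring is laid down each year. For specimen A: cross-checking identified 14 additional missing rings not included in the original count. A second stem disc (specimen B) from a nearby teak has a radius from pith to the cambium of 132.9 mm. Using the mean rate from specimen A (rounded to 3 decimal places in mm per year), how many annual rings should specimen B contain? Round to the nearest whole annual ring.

Specimen A: adjusted count: 853 + 14 = 867 annual rings.
A: Extension rate ≈ 362.0 / 867 = 0.418 mm per year.
B spans 132.9 / 0.418 = 317.94 years ≈ 318 annual rings.

318 annual rings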